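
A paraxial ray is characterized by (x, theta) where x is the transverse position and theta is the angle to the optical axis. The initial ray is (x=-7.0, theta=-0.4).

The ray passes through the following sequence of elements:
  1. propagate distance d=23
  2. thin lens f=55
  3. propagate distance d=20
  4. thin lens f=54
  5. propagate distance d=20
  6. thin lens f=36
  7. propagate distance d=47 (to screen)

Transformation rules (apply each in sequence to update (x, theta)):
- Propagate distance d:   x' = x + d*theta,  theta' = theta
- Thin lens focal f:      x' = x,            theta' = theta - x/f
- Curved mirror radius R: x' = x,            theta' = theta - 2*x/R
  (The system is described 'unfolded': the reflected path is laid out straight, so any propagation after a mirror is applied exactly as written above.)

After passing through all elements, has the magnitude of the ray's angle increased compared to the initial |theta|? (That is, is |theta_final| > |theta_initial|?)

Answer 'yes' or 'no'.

Answer: yes

Derivation:
Initial: x=-7.0000 theta=-0.4000
After 1 (propagate distance d=23): x=-16.2000 theta=-0.4000
After 2 (thin lens f=55): x=-16.2000 theta=-29/275 (≈-0.1055)
After 3 (propagate distance d=20): x=-1007/55 (≈-18.3091) theta=-29/275 (≈-0.1055)
After 4 (thin lens f=54): x=-1007/55 (≈-18.3091) theta=3469/14850 (≈0.2336)
After 5 (propagate distance d=20): x=-1841/135 (≈-13.6370) theta=3469/14850 (≈0.2336)
After 6 (thin lens f=36): x=-1841/135 (≈-13.6370) theta=163697/267300 (≈0.6124)
After 7 (propagate distance d=47 (to screen)): x=4048579/267300 (≈15.1462) theta=163697/267300 (≈0.6124)
|theta_initial|=0.4000 |theta_final|=163697/267300 (≈0.6124) -> increased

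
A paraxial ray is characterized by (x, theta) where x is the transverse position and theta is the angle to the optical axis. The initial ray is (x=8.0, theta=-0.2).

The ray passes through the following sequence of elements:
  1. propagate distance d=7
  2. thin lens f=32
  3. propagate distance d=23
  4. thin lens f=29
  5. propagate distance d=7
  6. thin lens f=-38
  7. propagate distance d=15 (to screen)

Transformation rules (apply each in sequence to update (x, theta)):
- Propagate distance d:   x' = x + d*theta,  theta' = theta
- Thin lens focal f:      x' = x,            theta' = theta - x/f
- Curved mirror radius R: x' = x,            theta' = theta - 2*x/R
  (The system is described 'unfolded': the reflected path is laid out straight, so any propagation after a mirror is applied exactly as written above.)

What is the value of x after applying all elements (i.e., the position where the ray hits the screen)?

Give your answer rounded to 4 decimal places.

Answer: -11.5439

Derivation:
Initial: x=8.0000 theta=-0.2000
After 1 (propagate distance d=7): x=6.6000 theta=-0.2000
After 2 (thin lens f=32): x=6.6000 theta=-13/32 (≈-0.4063)
After 3 (propagate distance d=23): x=-439/160 (≈-2.7438) theta=-13/32 (≈-0.4063)
After 4 (thin lens f=29): x=-439/160 (≈-2.7438) theta=-723/2320 (≈-0.3116)
After 5 (propagate distance d=7): x=-22853/4640 (≈-4.9252) theta=-723/2320 (≈-0.3116)
After 6 (thin lens f=-38): x=-22853/4640 (≈-4.9252) theta=-77801/176320 (≈-0.4412)
After 7 (propagate distance d=15 (to screen)): x=-2035429/176320 (≈-11.5439) theta=-77801/176320 (≈-0.4412)
Rounded to 4 decimal places: x = -11.5439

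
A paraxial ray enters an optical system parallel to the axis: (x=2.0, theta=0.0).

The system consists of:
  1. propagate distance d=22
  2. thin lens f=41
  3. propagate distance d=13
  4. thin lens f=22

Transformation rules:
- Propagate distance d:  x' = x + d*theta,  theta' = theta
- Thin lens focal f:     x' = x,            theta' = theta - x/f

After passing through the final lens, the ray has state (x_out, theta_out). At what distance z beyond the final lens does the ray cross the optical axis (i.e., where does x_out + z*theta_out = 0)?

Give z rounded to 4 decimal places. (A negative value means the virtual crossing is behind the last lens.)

Answer: 12.3200

Derivation:
Initial: x=2.0000 theta=0.0000
After 1 (propagate distance d=22): x=2.0000 theta=0.0000
After 2 (thin lens f=41): x=2.0000 theta=-2/41 (≈-0.0488)
After 3 (propagate distance d=13): x=56/41 (≈1.3659) theta=-2/41 (≈-0.0488)
After 4 (thin lens f=22): x=56/41 (≈1.3659) theta=-50/451 (≈-0.1109)
z_focus = -x_out/theta_out = -(56/41)/(-50/451) = 12.3200
Rounded to 4 decimal places: z = 12.3200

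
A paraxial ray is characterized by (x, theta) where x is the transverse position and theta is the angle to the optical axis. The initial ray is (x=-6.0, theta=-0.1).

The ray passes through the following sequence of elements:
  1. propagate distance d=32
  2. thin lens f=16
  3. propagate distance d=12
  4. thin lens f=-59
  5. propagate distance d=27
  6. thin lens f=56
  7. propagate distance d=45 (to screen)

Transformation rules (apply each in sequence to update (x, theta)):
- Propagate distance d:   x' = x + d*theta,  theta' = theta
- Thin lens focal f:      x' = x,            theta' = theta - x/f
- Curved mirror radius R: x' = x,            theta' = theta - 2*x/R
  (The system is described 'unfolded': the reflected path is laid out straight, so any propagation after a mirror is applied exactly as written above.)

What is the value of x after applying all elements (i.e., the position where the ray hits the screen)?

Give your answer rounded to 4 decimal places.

Answer: 20.2226

Derivation:
Initial: x=-6.0000 theta=-0.1000
After 1 (propagate distance d=32): x=-9.2000 theta=-0.1000
After 2 (thin lens f=16): x=-9.2000 theta=0.4750
After 3 (propagate distance d=12): x=-3.5000 theta=0.4750
After 4 (thin lens f=-59): x=-3.5000 theta=981/2360 (≈0.4157)
After 5 (propagate distance d=27): x=18227/2360 (≈7.7233) theta=981/2360 (≈0.4157)
After 6 (thin lens f=56): x=18227/2360 (≈7.7233) theta=36709/132160 (≈0.2778)
After 7 (propagate distance d=45 (to screen)): x=2672617/132160 (≈20.2226) theta=36709/132160 (≈0.2778)
Rounded to 4 decimal places: x = 20.2226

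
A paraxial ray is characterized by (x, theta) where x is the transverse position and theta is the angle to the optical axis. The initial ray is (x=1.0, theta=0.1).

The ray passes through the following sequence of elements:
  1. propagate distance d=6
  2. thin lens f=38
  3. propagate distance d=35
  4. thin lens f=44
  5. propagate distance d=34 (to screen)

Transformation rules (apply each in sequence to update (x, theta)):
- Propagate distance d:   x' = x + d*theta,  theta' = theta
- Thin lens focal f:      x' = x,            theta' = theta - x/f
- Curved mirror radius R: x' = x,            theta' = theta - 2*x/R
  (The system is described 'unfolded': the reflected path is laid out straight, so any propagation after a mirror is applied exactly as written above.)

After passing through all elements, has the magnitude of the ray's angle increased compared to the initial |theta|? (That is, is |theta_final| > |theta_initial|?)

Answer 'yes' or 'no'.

Answer: no

Derivation:
Initial: x=1.0000 theta=0.1000
After 1 (propagate distance d=6): x=1.6000 theta=0.1000
After 2 (thin lens f=38): x=1.6000 theta=11/190 (≈0.0579)
After 3 (propagate distance d=35): x=689/190 (≈3.6263) theta=11/190 (≈0.0579)
After 4 (thin lens f=44): x=689/190 (≈3.6263) theta=-41/1672 (≈-0.0245)
After 5 (propagate distance d=34 (to screen)): x=11673/4180 (≈2.7926) theta=-41/1672 (≈-0.0245)
|theta_initial|=0.1000 |theta_final|=41/1672 (≈0.0245) -> not increased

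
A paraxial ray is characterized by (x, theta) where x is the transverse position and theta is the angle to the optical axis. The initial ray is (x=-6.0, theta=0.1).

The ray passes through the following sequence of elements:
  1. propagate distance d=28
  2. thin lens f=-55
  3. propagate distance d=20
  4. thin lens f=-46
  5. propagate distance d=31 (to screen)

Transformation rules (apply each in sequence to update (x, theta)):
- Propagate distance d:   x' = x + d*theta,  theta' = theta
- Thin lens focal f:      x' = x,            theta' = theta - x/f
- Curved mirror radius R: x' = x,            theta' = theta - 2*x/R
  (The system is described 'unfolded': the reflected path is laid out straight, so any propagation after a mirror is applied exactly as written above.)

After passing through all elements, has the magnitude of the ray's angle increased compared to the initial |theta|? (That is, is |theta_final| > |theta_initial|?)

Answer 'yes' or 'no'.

Answer: no

Derivation:
Initial: x=-6.0000 theta=0.1000
After 1 (propagate distance d=28): x=-3.2000 theta=0.1000
After 2 (thin lens f=-55): x=-3.2000 theta=23/550 (≈0.0418)
After 3 (propagate distance d=20): x=-26/11 (≈-2.3636) theta=23/550 (≈0.0418)
After 4 (thin lens f=-46): x=-26/11 (≈-2.3636) theta=-11/1150 (≈-0.0096)
After 5 (propagate distance d=31 (to screen)): x=-33651/12650 (≈-2.6602) theta=-11/1150 (≈-0.0096)
|theta_initial|=0.1000 |theta_final|=11/1150 (≈0.0096) -> not increased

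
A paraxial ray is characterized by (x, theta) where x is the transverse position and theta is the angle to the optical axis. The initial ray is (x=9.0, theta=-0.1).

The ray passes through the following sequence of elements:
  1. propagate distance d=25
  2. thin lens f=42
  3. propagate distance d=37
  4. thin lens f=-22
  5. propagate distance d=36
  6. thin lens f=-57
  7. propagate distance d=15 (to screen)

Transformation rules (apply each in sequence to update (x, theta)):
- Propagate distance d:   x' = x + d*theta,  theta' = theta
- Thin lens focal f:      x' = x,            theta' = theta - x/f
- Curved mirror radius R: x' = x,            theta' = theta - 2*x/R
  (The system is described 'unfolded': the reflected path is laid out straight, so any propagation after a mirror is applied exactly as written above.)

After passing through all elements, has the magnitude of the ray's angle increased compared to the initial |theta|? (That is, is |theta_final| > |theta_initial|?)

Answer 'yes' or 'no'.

Answer: yes

Derivation:
Initial: x=9.0000 theta=-0.1000
After 1 (propagate distance d=25): x=6.5000 theta=-0.1000
After 2 (thin lens f=42): x=6.5000 theta=-107/420 (≈-0.2548)
After 3 (propagate distance d=37): x=-1229/420 (≈-2.9262) theta=-107/420 (≈-0.2548)
After 4 (thin lens f=-22): x=-1229/420 (≈-2.9262) theta=-3583/9240 (≈-0.3878)
After 5 (propagate distance d=36): x=-78013/4620 (≈-16.8859) theta=-3583/9240 (≈-0.3878)
After 6 (thin lens f=-57): x=-78013/4620 (≈-16.8859) theta=-360257/526680 (≈-0.6840)
After 7 (propagate distance d=15 (to screen)): x=-1588593/58520 (≈-27.1462) theta=-360257/526680 (≈-0.6840)
|theta_initial|=0.1000 |theta_final|=360257/526680 (≈0.6840) -> increased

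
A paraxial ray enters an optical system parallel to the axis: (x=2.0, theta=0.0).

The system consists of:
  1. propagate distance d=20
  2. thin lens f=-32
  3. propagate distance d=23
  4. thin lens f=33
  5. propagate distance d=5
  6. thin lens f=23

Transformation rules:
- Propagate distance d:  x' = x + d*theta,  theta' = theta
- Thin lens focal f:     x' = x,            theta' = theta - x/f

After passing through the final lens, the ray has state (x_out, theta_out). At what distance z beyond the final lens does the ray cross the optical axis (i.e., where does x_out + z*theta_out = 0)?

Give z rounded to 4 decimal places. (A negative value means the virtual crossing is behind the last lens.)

Initial: x=2.0000 theta=0.0000
After 1 (propagate distance d=20): x=2.0000 theta=0.0000
After 2 (thin lens f=-32): x=2.0000 theta=0.0625
After 3 (propagate distance d=23): x=3.4375 theta=0.0625
After 4 (thin lens f=33): x=3.4375 theta=-1/24 (≈-0.0417)
After 5 (propagate distance d=5): x=155/48 (≈3.2292) theta=-1/24 (≈-0.0417)
After 6 (thin lens f=23): x=155/48 (≈3.2292) theta=-67/368 (≈-0.1821)
z_focus = -x_out/theta_out = -(155/48)/(-67/368) = 3565/201 ≈ 17.7363
Rounded to 4 decimal places: z = 17.7363

Answer: 17.7363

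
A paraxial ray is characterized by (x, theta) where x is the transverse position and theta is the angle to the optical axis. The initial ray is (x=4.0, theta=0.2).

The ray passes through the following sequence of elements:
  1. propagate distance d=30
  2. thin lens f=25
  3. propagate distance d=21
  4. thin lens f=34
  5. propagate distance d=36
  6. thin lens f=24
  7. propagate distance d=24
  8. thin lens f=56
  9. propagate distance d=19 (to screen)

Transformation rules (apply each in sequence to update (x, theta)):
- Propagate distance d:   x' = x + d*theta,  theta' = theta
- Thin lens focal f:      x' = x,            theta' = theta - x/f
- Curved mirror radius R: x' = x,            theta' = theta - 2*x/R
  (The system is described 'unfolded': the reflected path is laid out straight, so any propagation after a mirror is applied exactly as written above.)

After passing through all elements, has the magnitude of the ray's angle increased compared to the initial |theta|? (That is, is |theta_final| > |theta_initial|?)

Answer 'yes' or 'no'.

Answer: no

Derivation:
Initial: x=4.0000 theta=0.2000
After 1 (propagate distance d=30): x=10.0000 theta=0.2000
After 2 (thin lens f=25): x=10.0000 theta=-0.2000
After 3 (propagate distance d=21): x=5.8000 theta=-0.2000
After 4 (thin lens f=34): x=5.8000 theta=-63/170 (≈-0.3706)
After 5 (propagate distance d=36): x=-641/85 (≈-7.5412) theta=-63/170 (≈-0.3706)
After 6 (thin lens f=24): x=-641/85 (≈-7.5412) theta=-23/408 (≈-0.0564)
After 7 (propagate distance d=24): x=-756/85 (≈-8.8941) theta=-23/408 (≈-0.0564)
After 8 (thin lens f=56): x=-756/85 (≈-8.8941) theta=209/2040 (≈0.1025)
After 9 (propagate distance d=19 (to screen)): x=-14173/2040 (≈-6.9475) theta=209/2040 (≈0.1025)
|theta_initial|=0.2000 |theta_final|=209/2040 (≈0.1025) -> not increased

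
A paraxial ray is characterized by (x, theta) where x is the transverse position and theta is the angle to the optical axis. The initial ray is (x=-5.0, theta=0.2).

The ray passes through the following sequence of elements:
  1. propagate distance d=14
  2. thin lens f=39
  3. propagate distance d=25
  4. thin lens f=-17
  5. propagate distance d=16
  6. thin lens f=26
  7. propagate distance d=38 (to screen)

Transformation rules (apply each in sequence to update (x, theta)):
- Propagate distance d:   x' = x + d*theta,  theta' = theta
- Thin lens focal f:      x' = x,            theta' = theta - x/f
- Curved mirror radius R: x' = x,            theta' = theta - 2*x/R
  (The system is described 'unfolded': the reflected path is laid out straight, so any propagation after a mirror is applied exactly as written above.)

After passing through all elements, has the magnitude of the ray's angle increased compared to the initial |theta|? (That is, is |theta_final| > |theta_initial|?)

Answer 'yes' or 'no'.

Answer: no

Derivation:
Initial: x=-5.0000 theta=0.2000
After 1 (propagate distance d=14): x=-2.2000 theta=0.2000
After 2 (thin lens f=39): x=-2.2000 theta=10/39 (≈0.2564)
After 3 (propagate distance d=25): x=821/195 (≈4.2103) theta=10/39 (≈0.2564)
After 4 (thin lens f=-17): x=821/195 (≈4.2103) theta=557/1105 (≈0.5041)
After 5 (propagate distance d=16): x=40693/3315 (≈12.2754) theta=557/1105 (≈0.5041)
After 6 (thin lens f=26): x=40693/3315 (≈12.2754) theta=2753/86190 (≈0.0319)
After 7 (propagate distance d=38 (to screen)): x=193772/14365 (≈13.4892) theta=2753/86190 (≈0.0319)
|theta_initial|=0.2000 |theta_final|=2753/86190 (≈0.0319) -> not increased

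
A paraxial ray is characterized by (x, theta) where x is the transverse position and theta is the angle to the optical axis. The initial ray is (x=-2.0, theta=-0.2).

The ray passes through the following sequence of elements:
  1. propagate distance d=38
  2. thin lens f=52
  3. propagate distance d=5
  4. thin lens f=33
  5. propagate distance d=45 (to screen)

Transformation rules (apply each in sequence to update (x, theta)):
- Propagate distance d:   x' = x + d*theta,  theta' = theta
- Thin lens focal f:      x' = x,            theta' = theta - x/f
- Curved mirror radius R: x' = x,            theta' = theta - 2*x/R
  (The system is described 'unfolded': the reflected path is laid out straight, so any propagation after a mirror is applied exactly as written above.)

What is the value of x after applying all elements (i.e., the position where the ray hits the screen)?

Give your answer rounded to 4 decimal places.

Answer: 2.8266

Derivation:
Initial: x=-2.0000 theta=-0.2000
After 1 (propagate distance d=38): x=-9.6000 theta=-0.2000
After 2 (thin lens f=52): x=-9.6000 theta=-1/65 (≈-0.0154)
After 3 (propagate distance d=5): x=-629/65 (≈-9.6769) theta=-1/65 (≈-0.0154)
After 4 (thin lens f=33): x=-629/65 (≈-9.6769) theta=596/2145 (≈0.2779)
After 5 (propagate distance d=45 (to screen)): x=2021/715 (≈2.8266) theta=596/2145 (≈0.2779)
Rounded to 4 decimal places: x = 2.8266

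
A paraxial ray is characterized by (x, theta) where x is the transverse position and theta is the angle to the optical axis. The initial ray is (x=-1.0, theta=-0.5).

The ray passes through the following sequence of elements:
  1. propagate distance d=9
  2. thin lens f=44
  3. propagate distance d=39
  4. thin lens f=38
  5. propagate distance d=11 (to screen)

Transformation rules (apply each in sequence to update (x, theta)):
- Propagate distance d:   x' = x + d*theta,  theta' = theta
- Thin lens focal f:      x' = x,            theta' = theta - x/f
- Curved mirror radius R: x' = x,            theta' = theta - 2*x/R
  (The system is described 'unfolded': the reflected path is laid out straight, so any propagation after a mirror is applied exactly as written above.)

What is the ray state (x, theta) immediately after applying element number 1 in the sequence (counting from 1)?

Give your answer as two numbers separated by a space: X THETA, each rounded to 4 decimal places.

Initial: x=-1.0000 theta=-0.5000
After 1 (propagate distance d=9): x=-5.5000 theta=-0.5000
Rounded to 4 decimal places: x = -5.5000, theta = -0.5000

Answer: -5.5000 -0.5000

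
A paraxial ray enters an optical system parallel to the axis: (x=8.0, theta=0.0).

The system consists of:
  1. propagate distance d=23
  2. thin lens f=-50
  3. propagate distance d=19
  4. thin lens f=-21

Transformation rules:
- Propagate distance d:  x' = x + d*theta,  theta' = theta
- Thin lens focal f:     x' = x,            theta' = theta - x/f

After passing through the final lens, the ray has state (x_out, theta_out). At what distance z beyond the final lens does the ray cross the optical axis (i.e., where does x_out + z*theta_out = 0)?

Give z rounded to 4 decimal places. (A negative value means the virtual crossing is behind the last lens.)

Answer: -16.1000

Derivation:
Initial: x=8.0000 theta=0.0000
After 1 (propagate distance d=23): x=8.0000 theta=0.0000
After 2 (thin lens f=-50): x=8.0000 theta=0.1600
After 3 (propagate distance d=19): x=11.0400 theta=0.1600
After 4 (thin lens f=-21): x=11.0400 theta=24/35 (≈0.6857)
z_focus = -x_out/theta_out = -(11.0400)/(24/35) = -16.1000
Rounded to 4 decimal places: z = -16.1000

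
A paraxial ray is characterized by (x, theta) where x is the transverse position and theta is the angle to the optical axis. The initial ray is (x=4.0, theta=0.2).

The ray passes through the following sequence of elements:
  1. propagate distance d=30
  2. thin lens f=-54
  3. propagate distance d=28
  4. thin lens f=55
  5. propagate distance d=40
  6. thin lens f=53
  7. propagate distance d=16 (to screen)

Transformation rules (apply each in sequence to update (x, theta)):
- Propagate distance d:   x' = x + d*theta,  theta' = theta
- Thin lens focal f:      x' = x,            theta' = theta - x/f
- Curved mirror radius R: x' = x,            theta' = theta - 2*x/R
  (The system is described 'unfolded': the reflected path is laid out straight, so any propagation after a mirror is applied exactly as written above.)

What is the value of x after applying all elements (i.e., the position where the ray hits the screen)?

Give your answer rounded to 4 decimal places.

Initial: x=4.0000 theta=0.2000
After 1 (propagate distance d=30): x=10.0000 theta=0.2000
After 2 (thin lens f=-54): x=10.0000 theta=52/135 (≈0.3852)
After 3 (propagate distance d=28): x=2806/135 (≈20.7852) theta=52/135 (≈0.3852)
After 4 (thin lens f=55): x=2806/135 (≈20.7852) theta=2/275 (≈0.0073)
After 5 (propagate distance d=40): x=31298/1485 (≈21.0761) theta=2/275 (≈0.0073)
After 6 (thin lens f=53): x=31298/1485 (≈21.0761) theta=-153628/393525 (≈-0.3904)
After 7 (propagate distance d=16 (to screen)): x=5835922/393525 (≈14.8299) theta=-153628/393525 (≈-0.3904)
Rounded to 4 decimal places: x = 14.8299

Answer: 14.8299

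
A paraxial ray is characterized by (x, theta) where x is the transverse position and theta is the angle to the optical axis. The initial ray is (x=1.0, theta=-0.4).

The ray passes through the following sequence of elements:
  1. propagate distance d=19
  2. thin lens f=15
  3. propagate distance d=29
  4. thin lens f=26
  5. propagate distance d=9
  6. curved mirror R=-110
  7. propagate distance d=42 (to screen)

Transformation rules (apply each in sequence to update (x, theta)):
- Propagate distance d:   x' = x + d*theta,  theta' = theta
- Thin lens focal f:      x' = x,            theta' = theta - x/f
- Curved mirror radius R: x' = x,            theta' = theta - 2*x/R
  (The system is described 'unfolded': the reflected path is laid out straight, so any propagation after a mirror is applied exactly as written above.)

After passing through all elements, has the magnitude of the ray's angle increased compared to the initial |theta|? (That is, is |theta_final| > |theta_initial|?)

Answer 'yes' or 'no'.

Initial: x=1.0000 theta=-0.4000
After 1 (propagate distance d=19): x=-6.6000 theta=-0.4000
After 2 (thin lens f=15): x=-6.6000 theta=0.0400
After 3 (propagate distance d=29): x=-5.4400 theta=0.0400
After 4 (thin lens f=26): x=-5.4400 theta=81/325 (≈0.2492)
After 5 (propagate distance d=9): x=-1039/325 (≈-3.1969) theta=81/325 (≈0.2492)
After 6 (curved mirror R=-110): x=-1039/325 (≈-3.1969) theta=3416/17875 (≈0.1911)
After 7 (propagate distance d=42 (to screen)): x=86327/17875 (≈4.8295) theta=3416/17875 (≈0.1911)
|theta_initial|=0.4000 |theta_final|=3416/17875 (≈0.1911) -> not increased

Answer: no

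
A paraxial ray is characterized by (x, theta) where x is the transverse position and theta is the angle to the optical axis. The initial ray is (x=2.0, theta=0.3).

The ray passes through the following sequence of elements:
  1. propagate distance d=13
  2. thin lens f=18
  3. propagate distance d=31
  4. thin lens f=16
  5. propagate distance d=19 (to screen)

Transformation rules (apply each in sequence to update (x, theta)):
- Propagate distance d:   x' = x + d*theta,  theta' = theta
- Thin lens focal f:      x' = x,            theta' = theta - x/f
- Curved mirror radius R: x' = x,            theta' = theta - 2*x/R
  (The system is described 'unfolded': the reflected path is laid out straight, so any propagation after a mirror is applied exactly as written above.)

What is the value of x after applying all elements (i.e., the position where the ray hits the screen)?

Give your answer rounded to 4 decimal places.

Initial: x=2.0000 theta=0.3000
After 1 (propagate distance d=13): x=5.9000 theta=0.3000
After 2 (thin lens f=18): x=5.9000 theta=-1/36 (≈-0.0278)
After 3 (propagate distance d=31): x=907/180 (≈5.0389) theta=-1/36 (≈-0.0278)
After 4 (thin lens f=16): x=907/180 (≈5.0389) theta=-329/960 (≈-0.3427)
After 5 (propagate distance d=19 (to screen)): x=-4241/2880 (≈-1.4726) theta=-329/960 (≈-0.3427)
Rounded to 4 decimal places: x = -1.4726

Answer: -1.4726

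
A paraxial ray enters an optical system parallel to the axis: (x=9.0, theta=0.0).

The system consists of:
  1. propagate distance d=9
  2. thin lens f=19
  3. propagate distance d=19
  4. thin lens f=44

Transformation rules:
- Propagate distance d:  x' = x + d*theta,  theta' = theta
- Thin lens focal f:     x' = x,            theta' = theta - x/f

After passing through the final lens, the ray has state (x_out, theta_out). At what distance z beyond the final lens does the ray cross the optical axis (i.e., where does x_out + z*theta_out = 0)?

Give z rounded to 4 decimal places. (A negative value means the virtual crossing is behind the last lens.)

Initial: x=9.0000 theta=0.0000
After 1 (propagate distance d=9): x=9.0000 theta=0.0000
After 2 (thin lens f=19): x=9.0000 theta=-9/19 (≈-0.4737)
After 3 (propagate distance d=19): x=0.0000 theta=-9/19 (≈-0.4737)
After 4 (thin lens f=44): x=0.0000 theta=-9/19 (≈-0.4737)
z_focus = -x_out/theta_out = -(0.0000)/(-9/19) = 0.0000
Rounded to 4 decimal places: z = 0.0000

Answer: 0.0000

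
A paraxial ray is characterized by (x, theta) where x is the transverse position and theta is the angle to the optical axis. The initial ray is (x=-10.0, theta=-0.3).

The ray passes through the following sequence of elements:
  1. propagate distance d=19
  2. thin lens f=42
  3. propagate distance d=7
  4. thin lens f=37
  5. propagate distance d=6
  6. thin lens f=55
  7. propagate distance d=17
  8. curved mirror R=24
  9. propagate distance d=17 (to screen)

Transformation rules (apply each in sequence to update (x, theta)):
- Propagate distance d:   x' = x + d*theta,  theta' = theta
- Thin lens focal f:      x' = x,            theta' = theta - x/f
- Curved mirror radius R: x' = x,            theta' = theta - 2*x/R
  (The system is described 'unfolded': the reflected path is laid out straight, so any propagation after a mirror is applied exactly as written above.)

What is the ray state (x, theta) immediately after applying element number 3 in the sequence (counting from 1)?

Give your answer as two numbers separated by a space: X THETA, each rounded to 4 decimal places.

Answer: -15.1833 0.0738

Derivation:
Initial: x=-10.0000 theta=-0.3000
After 1 (propagate distance d=19): x=-15.7000 theta=-0.3000
After 2 (thin lens f=42): x=-15.7000 theta=31/420 (≈0.0738)
After 3 (propagate distance d=7): x=-911/60 (≈-15.1833) theta=31/420 (≈0.0738)
Rounded to 4 decimal places: x = -15.1833, theta = 0.0738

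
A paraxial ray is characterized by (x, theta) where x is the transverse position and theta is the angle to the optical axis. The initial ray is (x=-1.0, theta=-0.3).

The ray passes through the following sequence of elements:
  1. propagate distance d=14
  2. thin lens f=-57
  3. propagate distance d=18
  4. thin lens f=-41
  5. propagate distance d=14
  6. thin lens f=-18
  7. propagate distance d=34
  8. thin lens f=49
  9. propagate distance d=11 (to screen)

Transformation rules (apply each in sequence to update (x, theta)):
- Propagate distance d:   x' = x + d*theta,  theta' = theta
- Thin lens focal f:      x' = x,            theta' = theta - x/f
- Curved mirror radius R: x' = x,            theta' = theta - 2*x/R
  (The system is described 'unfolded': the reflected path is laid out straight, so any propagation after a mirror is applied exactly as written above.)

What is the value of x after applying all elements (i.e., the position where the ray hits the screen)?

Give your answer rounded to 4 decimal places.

Initial: x=-1.0000 theta=-0.3000
After 1 (propagate distance d=14): x=-5.2000 theta=-0.3000
After 2 (thin lens f=-57): x=-5.2000 theta=-223/570 (≈-0.3912)
After 3 (propagate distance d=18): x=-1163/95 (≈-12.2421) theta=-223/570 (≈-0.3912)
After 4 (thin lens f=-41): x=-1163/95 (≈-12.2421) theta=-16121/23370 (≈-0.6898)
After 5 (propagate distance d=14): x=-255896/11685 (≈-21.8995) theta=-16121/23370 (≈-0.6898)
After 6 (thin lens f=-18): x=-255896/11685 (≈-21.8995) theta=-80197/42066 (≈-1.9065)
After 7 (propagate distance d=34): x=-9119809/105165 (≈-86.7191) theta=-80197/42066 (≈-1.9065)
After 8 (thin lens f=49): x=-9119809/105165 (≈-86.7191) theta=-469549/3435390 (≈-0.1367)
After 9 (propagate distance d=11 (to screen)): x=-909236399/10306170 (≈-88.2225) theta=-469549/3435390 (≈-0.1367)
Rounded to 4 decimal places: x = -88.2225

Answer: -88.2225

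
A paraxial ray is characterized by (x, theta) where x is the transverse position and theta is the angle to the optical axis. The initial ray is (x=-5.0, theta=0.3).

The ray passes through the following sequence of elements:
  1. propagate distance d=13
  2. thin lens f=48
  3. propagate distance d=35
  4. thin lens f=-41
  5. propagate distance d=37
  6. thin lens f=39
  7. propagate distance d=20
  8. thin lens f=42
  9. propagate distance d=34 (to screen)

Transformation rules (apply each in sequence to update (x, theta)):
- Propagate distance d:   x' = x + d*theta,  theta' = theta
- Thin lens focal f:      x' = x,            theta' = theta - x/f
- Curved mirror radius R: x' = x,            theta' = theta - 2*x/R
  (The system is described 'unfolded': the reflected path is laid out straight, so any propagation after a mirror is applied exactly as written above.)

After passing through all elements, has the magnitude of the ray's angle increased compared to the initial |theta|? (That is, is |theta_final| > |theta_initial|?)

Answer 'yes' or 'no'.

Answer: yes

Derivation:
Initial: x=-5.0000 theta=0.3000
After 1 (propagate distance d=13): x=-1.1000 theta=0.3000
After 2 (thin lens f=48): x=-1.1000 theta=31/96 (≈0.3229)
After 3 (propagate distance d=35): x=4897/480 (≈10.2021) theta=31/96 (≈0.3229)
After 4 (thin lens f=-41): x=4897/480 (≈10.2021) theta=2813/4920 (≈0.5717)
After 5 (propagate distance d=37): x=617101/19680 (≈31.3568) theta=2813/4920 (≈0.5717)
After 6 (thin lens f=39): x=617101/19680 (≈31.3568) theta=-178273/767520 (≈-0.2323)
After 7 (propagate distance d=20): x=20501479/767520 (≈26.7113) theta=-178273/767520 (≈-0.2323)
After 8 (thin lens f=42): x=20501479/767520 (≈26.7113) theta=-5597789/6447168 (≈-0.8683)
After 9 (propagate distance d=34 (to screen)): x=-22640503/8058960 (≈-2.8094) theta=-5597789/6447168 (≈-0.8683)
|theta_initial|=0.3000 |theta_final|=5597789/6447168 (≈0.8683) -> increased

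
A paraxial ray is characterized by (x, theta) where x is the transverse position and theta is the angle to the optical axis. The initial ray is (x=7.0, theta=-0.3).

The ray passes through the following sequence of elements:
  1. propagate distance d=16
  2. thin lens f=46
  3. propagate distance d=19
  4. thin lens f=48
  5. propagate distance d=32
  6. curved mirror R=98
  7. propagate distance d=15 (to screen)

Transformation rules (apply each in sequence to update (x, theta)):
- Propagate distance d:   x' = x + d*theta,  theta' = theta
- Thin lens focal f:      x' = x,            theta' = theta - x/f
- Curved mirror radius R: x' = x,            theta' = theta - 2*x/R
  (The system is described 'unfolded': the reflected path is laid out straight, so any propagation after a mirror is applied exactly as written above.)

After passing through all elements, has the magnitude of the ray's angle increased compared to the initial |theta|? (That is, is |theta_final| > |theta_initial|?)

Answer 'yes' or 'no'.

Answer: no

Derivation:
Initial: x=7.0000 theta=-0.3000
After 1 (propagate distance d=16): x=2.2000 theta=-0.3000
After 2 (thin lens f=46): x=2.2000 theta=-8/23 (≈-0.3478)
After 3 (propagate distance d=19): x=-507/115 (≈-4.4087) theta=-8/23 (≈-0.3478)
After 4 (thin lens f=48): x=-507/115 (≈-4.4087) theta=-471/1840 (≈-0.2560)
After 5 (propagate distance d=32): x=-12.6000 theta=-471/1840 (≈-0.2560)
After 6 (curved mirror R=98): x=-12.6000 theta=3/2576 (≈0.0012)
After 7 (propagate distance d=15 (to screen)): x=-162063/12880 (≈-12.5825) theta=3/2576 (≈0.0012)
|theta_initial|=0.3000 |theta_final|=3/2576 (≈0.0012) -> not increased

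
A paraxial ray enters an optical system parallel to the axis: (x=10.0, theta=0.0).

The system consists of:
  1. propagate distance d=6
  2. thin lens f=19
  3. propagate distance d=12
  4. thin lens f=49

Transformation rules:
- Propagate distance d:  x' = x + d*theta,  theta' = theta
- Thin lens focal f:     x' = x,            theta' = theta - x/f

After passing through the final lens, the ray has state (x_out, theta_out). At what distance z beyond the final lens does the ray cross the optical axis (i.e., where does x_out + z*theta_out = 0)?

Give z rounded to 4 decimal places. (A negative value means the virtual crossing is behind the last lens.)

Answer: 6.1250

Derivation:
Initial: x=10.0000 theta=0.0000
After 1 (propagate distance d=6): x=10.0000 theta=0.0000
After 2 (thin lens f=19): x=10.0000 theta=-10/19 (≈-0.5263)
After 3 (propagate distance d=12): x=70/19 (≈3.6842) theta=-10/19 (≈-0.5263)
After 4 (thin lens f=49): x=70/19 (≈3.6842) theta=-80/133 (≈-0.6015)
z_focus = -x_out/theta_out = -(70/19)/(-80/133) = 6.1250
Rounded to 4 decimal places: z = 6.1250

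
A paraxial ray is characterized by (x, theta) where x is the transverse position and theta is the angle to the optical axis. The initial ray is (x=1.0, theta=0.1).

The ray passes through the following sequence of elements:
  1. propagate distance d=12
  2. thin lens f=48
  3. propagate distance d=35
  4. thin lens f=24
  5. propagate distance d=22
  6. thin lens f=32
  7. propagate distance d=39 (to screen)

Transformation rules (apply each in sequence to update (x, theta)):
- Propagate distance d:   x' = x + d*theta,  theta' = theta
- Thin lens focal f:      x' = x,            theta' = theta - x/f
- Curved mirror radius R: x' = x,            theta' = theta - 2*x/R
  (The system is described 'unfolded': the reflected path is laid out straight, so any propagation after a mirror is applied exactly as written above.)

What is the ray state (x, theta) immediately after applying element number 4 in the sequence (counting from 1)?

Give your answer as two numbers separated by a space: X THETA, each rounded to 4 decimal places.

Answer: 4.0958 -0.1165

Derivation:
Initial: x=1.0000 theta=0.1000
After 1 (propagate distance d=12): x=2.2000 theta=0.1000
After 2 (thin lens f=48): x=2.2000 theta=13/240 (≈0.0542)
After 3 (propagate distance d=35): x=983/240 (≈4.0958) theta=13/240 (≈0.0542)
After 4 (thin lens f=24): x=983/240 (≈4.0958) theta=-671/5760 (≈-0.1165)
Rounded to 4 decimal places: x = 4.0958, theta = -0.1165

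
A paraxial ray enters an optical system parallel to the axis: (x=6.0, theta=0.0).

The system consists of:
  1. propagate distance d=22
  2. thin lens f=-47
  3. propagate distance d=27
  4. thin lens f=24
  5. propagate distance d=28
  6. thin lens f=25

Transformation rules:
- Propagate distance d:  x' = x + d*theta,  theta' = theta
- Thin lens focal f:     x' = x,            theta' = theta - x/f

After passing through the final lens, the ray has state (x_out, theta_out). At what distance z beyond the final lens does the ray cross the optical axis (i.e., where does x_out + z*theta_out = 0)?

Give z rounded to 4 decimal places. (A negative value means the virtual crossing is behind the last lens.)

Initial: x=6.0000 theta=0.0000
After 1 (propagate distance d=22): x=6.0000 theta=0.0000
After 2 (thin lens f=-47): x=6.0000 theta=6/47 (≈0.1277)
After 3 (propagate distance d=27): x=444/47 (≈9.4468) theta=6/47 (≈0.1277)
After 4 (thin lens f=24): x=444/47 (≈9.4468) theta=-25/94 (≈-0.2660)
After 5 (propagate distance d=28): x=2.0000 theta=-25/94 (≈-0.2660)
After 6 (thin lens f=25): x=2.0000 theta=-813/2350 (≈-0.3460)
z_focus = -x_out/theta_out = -(2.0000)/(-813/2350) = 4700/813 ≈ 5.7811
Rounded to 4 decimal places: z = 5.7811

Answer: 5.7811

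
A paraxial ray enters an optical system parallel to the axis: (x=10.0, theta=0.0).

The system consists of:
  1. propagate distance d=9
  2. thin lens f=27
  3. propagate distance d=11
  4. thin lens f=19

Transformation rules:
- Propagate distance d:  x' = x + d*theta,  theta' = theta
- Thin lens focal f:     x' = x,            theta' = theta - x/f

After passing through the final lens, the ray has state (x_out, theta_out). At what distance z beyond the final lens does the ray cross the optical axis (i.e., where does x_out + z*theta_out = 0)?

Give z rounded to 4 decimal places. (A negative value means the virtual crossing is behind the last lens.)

Answer: 8.6857

Derivation:
Initial: x=10.0000 theta=0.0000
After 1 (propagate distance d=9): x=10.0000 theta=0.0000
After 2 (thin lens f=27): x=10.0000 theta=-10/27 (≈-0.3704)
After 3 (propagate distance d=11): x=160/27 (≈5.9259) theta=-10/27 (≈-0.3704)
After 4 (thin lens f=19): x=160/27 (≈5.9259) theta=-350/513 (≈-0.6823)
z_focus = -x_out/theta_out = -(160/27)/(-350/513) = 304/35 ≈ 8.6857
Rounded to 4 decimal places: z = 8.6857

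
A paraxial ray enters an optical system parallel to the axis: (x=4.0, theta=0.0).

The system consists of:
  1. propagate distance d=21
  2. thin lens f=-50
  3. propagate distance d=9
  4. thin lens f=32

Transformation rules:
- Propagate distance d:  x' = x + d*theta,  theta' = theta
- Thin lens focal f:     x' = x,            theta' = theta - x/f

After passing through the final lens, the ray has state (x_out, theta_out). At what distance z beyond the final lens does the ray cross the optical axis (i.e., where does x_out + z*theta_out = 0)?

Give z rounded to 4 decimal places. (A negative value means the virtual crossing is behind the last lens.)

Answer: 69.9259

Derivation:
Initial: x=4.0000 theta=0.0000
After 1 (propagate distance d=21): x=4.0000 theta=0.0000
After 2 (thin lens f=-50): x=4.0000 theta=0.0800
After 3 (propagate distance d=9): x=4.7200 theta=0.0800
After 4 (thin lens f=32): x=4.7200 theta=-0.0675
z_focus = -x_out/theta_out = -(4.7200)/(-0.0675) = 1888/27 ≈ 69.9259
Rounded to 4 decimal places: z = 69.9259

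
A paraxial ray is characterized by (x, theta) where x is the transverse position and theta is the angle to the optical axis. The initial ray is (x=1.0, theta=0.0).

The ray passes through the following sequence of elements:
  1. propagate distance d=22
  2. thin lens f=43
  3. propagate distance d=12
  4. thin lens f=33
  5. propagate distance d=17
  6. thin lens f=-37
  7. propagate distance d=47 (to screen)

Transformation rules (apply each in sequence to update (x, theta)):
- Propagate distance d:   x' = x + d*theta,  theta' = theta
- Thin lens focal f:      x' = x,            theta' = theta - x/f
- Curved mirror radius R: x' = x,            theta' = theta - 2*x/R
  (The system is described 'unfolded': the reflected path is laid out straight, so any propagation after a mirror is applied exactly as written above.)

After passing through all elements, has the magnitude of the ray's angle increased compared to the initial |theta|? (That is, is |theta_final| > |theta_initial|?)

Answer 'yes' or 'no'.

Initial: x=1.0000 theta=0.0000
After 1 (propagate distance d=22): x=1.0000 theta=0.0000
After 2 (thin lens f=43): x=1.0000 theta=-1/43 (≈-0.0233)
After 3 (propagate distance d=12): x=31/43 (≈0.7209) theta=-1/43 (≈-0.0233)
After 4 (thin lens f=33): x=31/43 (≈0.7209) theta=-64/1419 (≈-0.0451)
After 5 (propagate distance d=17): x=-65/1419 (≈-0.0458) theta=-64/1419 (≈-0.0451)
After 6 (thin lens f=-37): x=-65/1419 (≈-0.0458) theta=-811/17501 (≈-0.0463)
After 7 (propagate distance d=47 (to screen)): x=-116756/52503 (≈-2.2238) theta=-811/17501 (≈-0.0463)
|theta_initial|=0.0000 |theta_final|=811/17501 (≈0.0463) -> increased

Answer: yes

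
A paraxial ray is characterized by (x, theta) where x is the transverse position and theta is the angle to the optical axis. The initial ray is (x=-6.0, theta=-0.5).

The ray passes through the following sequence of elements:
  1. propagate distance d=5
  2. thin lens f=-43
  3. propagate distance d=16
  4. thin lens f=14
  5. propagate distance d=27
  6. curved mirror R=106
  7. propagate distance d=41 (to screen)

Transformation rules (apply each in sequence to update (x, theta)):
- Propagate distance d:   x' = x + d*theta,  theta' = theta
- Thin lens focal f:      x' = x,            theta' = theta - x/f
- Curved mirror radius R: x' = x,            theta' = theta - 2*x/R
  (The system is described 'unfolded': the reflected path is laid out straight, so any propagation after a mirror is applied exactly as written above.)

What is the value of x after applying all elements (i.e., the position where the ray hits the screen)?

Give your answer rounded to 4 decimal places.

Answer: 28.8482

Derivation:
Initial: x=-6.0000 theta=-0.5000
After 1 (propagate distance d=5): x=-8.5000 theta=-0.5000
After 2 (thin lens f=-43): x=-8.5000 theta=-30/43 (≈-0.6977)
After 3 (propagate distance d=16): x=-1691/86 (≈-19.6628) theta=-30/43 (≈-0.6977)
After 4 (thin lens f=14): x=-1691/86 (≈-19.6628) theta=851/1204 (≈0.7068)
After 5 (propagate distance d=27): x=-697/1204 (≈-0.5789) theta=851/1204 (≈0.7068)
After 6 (curved mirror R=106): x=-697/1204 (≈-0.5789) theta=11450/15953 (≈0.7177)
After 7 (propagate distance d=41 (to screen)): x=1840859/63812 (≈28.8482) theta=11450/15953 (≈0.7177)
Rounded to 4 decimal places: x = 28.8482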